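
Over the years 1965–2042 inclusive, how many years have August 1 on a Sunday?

Track August 1's weekday year by year (advancing +1, or +2 across a Feb 29):
  1965: Sun ✓  1966: Mon (+1)  1967: Tue (+1)  1968: Thu (+2)  1969: Fri (+1)
  1970: Sat (+1)  1971: Sun (+1) ✓  1972: Tue (+2)  1973: Wed (+1)  1974: Thu (+1)
  1975: Fri (+1)  1976: Sun (+2) ✓  1977: Mon (+1)  1978: Tue (+1)  … (50 more years) …
  2029: Wed (+1)  2030: Thu (+1)  2031: Fri (+1)  2032: Sun (+2) ✓  2033: Mon (+1)
  2034: Tue (+1)  2035: Wed (+1)  2036: Fri (+2)  2037: Sat (+1)  2038: Sun (+1) ✓
  2039: Mon (+1)  2040: Wed (+2)  2041: Thu (+1)  2042: Fri (+1)
Sunday years: 1965, 1971, 1976, 1982, 1993, 1999, 2004, 2010, 2021, 2027, 2032, 2038 — 12 in total.

12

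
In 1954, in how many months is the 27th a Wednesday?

2

Check the 27th of each month of 1954: Jan 27: Wed, Feb 27: Sat, Mar 27: Sat, Apr 27: Tue, May 27: Thu, Jun 27: Sun, Jul 27: Tue, Aug 27: Fri, Sep 27: Mon, Oct 27: Wed, Nov 27: Sat, Dec 27: Mon.
Wednesday occurs in January, October — 2 months.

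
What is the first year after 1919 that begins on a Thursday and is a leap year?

1920

Jan 1 advances by 2 weekdays after a leap year and by 1 after a common year.
1919: Jan 1 is Wednesday.
1920: Thursday (leap)
1920 begins on a Thursday and is a leap year.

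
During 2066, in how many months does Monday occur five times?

4

A month of length L has five Mondays iff its first Monday is on day ≤ L−28 (so day 1–3 in a 31-day month, 1–2 in a 30-day month, day 1 in a leap February).
Checking each month of 2066: Jan starts Fri (31d); Feb starts Mon (28d); Mar starts Mon (31d) ✓; Apr starts Thu (30d); May starts Sat (31d) ✓; Jun starts Tue (30d); Jul starts Thu (31d); Aug starts Sun (31d) ✓; Sep starts Wed (30d); Oct starts Fri (31d); Nov starts Mon (30d) ✓; Dec starts Wed (31d).
Five-Monday months: March, May, August, November → 4.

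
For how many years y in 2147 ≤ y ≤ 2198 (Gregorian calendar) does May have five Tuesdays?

May has 31 days; it has five Tuesdays when Tuesday falls among the first (month-length − 28) days — i.e. when May 1 is one of Tuesday/Monday/Sunday.
May 1 by year: 2147:Mon✓ 2148:Wed 2149:Thu 2150:Fri 2151:Sat 2152:Mon✓ 2153:Tue✓ 2154:Wed 2155:Thu 2156:Sat 2157:Sun✓ 2158:Mon✓ 2159:Tue✓ 2160:Thu 2161:Fri …(22 more)… 2184:Sat 2185:Sun✓ 2186:Mon✓ 2187:Tue✓ 2188:Thu 2189:Fri 2190:Sat 2191:Sun✓ 2192:Tue✓ 2193:Wed 2194:Thu 2195:Fri 2196:Sun✓ 2197:Mon✓ 2198:Tue✓
Years with five Tuesdays: 2147, 2152, 2153, 2157, 2158, 2159, 2163, 2164, 2168, 2169, 2170, 2174, 2175, 2180, 2181, 2185, 2186, 2187, 2191, 2192, 2196, 2197, 2198 → 23.

23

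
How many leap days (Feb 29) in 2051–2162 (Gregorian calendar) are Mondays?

Leap years in 2051–2162: 27 of them.
Feb 29 weekday advances by 5 (mod 7) from one leap year to the next four years later (or differs when a century non-leap intervenes).
Leap-day weekdays: 2052:Thu 2056:Tue 2060:Sun 2064:Fri 2068:Wed 2072:Mon✓ 2076:Sat 2080:Thu 2084:Tue 2088:Sun 2092:Fri 2096:Wed 2104:Fri 2108:Wed 2112:Mon✓ 2116:Sat 2120:Thu 2124:Tue 2128:Sun 2132:Fri 2136:Wed 2140:Mon✓ 2144:Sat 2148:Thu 2152:Tue 2156:Sun 2160:Fri
Monday: 2072, 2112, 2140 → 3.

3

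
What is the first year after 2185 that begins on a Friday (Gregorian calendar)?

2190

Jan 1 advances by 2 weekdays after a leap year and by 1 after a common year.
2185: Jan 1 is Saturday.
2186: Sunday
2187: Monday
2188: Tuesday (leap)
2189: Thursday
2190: Friday
2190 begins on a Friday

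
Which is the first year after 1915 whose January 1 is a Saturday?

1916

Jan 1 advances by 2 weekdays after a leap year and by 1 after a common year.
1915: Jan 1 is Friday.
1916: Saturday (leap)
1916 begins on a Saturday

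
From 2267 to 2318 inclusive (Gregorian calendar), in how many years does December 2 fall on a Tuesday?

Track December 2's weekday year by year (advancing +1, or +2 across a Feb 29):
  2267: Mon  2268: Wed (+2)  2269: Thu (+1)  2270: Fri (+1)  2271: Sat (+1)
  2272: Mon (+2)  2273: Tue (+1) ✓  2274: Wed (+1)  2275: Thu (+1)  2276: Sat (+2)
  2277: Sun (+1)  2278: Mon (+1)  2279: Tue (+1) ✓  2280: Thu (+2)  … (24 more years) …
  2305: Sat (+1)  2306: Sun (+1)  2307: Mon (+1)  2308: Wed (+2)  2309: Thu (+1)
  2310: Fri (+1)  2311: Sat (+1)  2312: Mon (+2)  2313: Tue (+1) ✓  2314: Wed (+1)
  2315: Thu (+1)  2316: Sat (+2)  2317: Sun (+1)  2318: Mon (+1)
Tuesday years: 2273, 2279, 2284, 2290, 2302, 2313 — 6 in total.

6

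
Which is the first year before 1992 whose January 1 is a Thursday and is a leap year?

Jan 1 advances by 2 weekdays after a leap year and by 1 after a common year.
1992: Jan 1 is Wednesday (leap).
1991: Tuesday
1990: Monday
1989: Sunday
1988: Friday (leap)
1987: Thursday
1986: Wednesday
1985: Tuesday
1984: Sunday (leap)
1983: Saturday
1982: Friday
1981: Thursday
1980: Tuesday (leap)
1979: Monday
1978: Sunday
1977: Saturday
1976: Thursday (leap)
1976 begins on a Thursday and is a leap year.

1976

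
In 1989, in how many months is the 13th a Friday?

Check the 13th of each month of 1989: Jan 13: Fri, Feb 13: Mon, Mar 13: Mon, Apr 13: Thu, May 13: Sat, Jun 13: Tue, Jul 13: Thu, Aug 13: Sun, Sep 13: Wed, Oct 13: Fri, Nov 13: Mon, Dec 13: Wed.
Friday occurs in January, October — 2 months.

2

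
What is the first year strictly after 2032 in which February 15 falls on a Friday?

2036

From one year to the next, a fixed date's weekday advances by 1, or by 2 when a Feb 29 lies between the two dates.
2032: February 15 is Sunday.
2033: Tuesday (+2)
2034: Wednesday (+1)
2035: Thursday (+1)
2036: Friday (+1)
February 15 falls on a Friday in 2036.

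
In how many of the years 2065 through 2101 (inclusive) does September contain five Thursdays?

September has 30 days; it has five Thursdays when Thursday falls among the first (month-length − 28) days — i.e. when September 1 is one of Thursday/Wednesday.
September 1 by year: 2065:Tue 2066:Wed✓ 2067:Thu✓ 2068:Sat 2069:Sun 2070:Mon 2071:Tue 2072:Thu✓ 2073:Fri 2074:Sat 2075:Sun 2076:Tue 2077:Wed✓ 2078:Thu✓ 2079:Fri …(7 more)… 2087:Mon 2088:Wed✓ 2089:Thu✓ 2090:Fri 2091:Sat 2092:Mon 2093:Tue 2094:Wed✓ 2095:Thu✓ 2096:Sat 2097:Sun 2098:Mon 2099:Tue 2100:Wed✓ 2101:Thu✓
Years with five Thursdays: 2066, 2067, 2072, 2077, 2078, 2083, 2088, 2089, 2094, 2095, 2100, 2101 → 12.

12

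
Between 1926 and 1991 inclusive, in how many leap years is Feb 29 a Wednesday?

3

Leap years in 1926–1991: 16 of them.
Feb 29 weekday advances by 5 (mod 7) from one leap year to the next four years later (or differs when a century non-leap intervenes).
Leap-day weekdays: 1928:Wed✓ 1932:Mon 1936:Sat 1940:Thu 1944:Tue 1948:Sun 1952:Fri 1956:Wed✓ 1960:Mon 1964:Sat 1968:Thu 1972:Tue 1976:Sun 1980:Fri 1984:Wed✓ 1988:Mon
Wednesday: 1928, 1956, 1984 → 3.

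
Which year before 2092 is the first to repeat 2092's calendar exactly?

Two years share a calendar iff Jan 1 falls on the same weekday and both are leap or both are common. 2092: Jan 1 is Tuesday, leap year.
2091: Jan 1 Monday, common
2090: Jan 1 Sunday, common
2089: Jan 1 Saturday, common
2088: Jan 1 Thursday, leap
2087: Jan 1 Wednesday, common
2086: Jan 1 Tuesday, common
2085: Jan 1 Monday, common
2084: Jan 1 Saturday, leap
2083: Jan 1 Friday, common
2082: Jan 1 Thursday, common
2081: Jan 1 Wednesday, common
2080: Jan 1 Monday, leap
2079: Jan 1 Sunday, common
2078: Jan 1 Saturday, common
2077: Jan 1 Friday, common
2076: Jan 1 Wednesday, leap
2075: Jan 1 Tuesday, common
2074: Jan 1 Monday, common
2073: Jan 1 Sunday, common
2072: Jan 1 Friday, leap
2071: Jan 1 Thursday, common
2070: Jan 1 Wednesday, common
2069: Jan 1 Tuesday, common
2068: Jan 1 Sunday, leap
2067: Jan 1 Saturday, common
2066: Jan 1 Friday, common
2065: Jan 1 Thursday, common
2064: Jan 1 Tuesday, leap
2064 matches on both conditions.

2064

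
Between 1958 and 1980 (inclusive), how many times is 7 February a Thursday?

Track 7 February's weekday year by year (advancing +1, or +2 across a Feb 29):
  1958: Fri  1959: Sat (+1)  1960: Sun (+1)  1961: Tue (+2)  1962: Wed (+1)
  1963: Thu (+1) ✓  1964: Fri (+1)  1965: Sun (+2)  1966: Mon (+1)  1967: Tue (+1)
  1968: Wed (+1)  1969: Fri (+2)  1970: Sat (+1)  1971: Sun (+1)  1972: Mon (+1)
  1973: Wed (+2)  1974: Thu (+1) ✓  1975: Fri (+1)  1976: Sat (+1)  1977: Mon (+2)
  1978: Tue (+1)  1979: Wed (+1)  1980: Thu (+1) ✓
Thursday years: 1963, 1974, 1980 — 3 in total.

3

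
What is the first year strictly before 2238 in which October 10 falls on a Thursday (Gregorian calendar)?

From one year to the next, a fixed date's weekday advances by 1, or by 2 when a Feb 29 lies between the two dates.
2238: October 10 is Wednesday.
2237: Tuesday (−1)
2236: Monday (−1)
2235: Saturday (−2)
2234: Friday (−1)
2233: Thursday (−1)
October 10 falls on a Thursday in 2233.

2233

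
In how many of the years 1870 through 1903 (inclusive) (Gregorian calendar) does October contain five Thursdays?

15

October has 31 days; it has five Thursdays when Thursday falls among the first (month-length − 28) days — i.e. when October 1 is one of Thursday/Wednesday/Tuesday.
October 1 by year: 1870:Sat 1871:Sun 1872:Tue✓ 1873:Wed✓ 1874:Thu✓ 1875:Fri 1876:Sun 1877:Mon 1878:Tue✓ 1879:Wed✓ 1880:Fri 1881:Sat 1882:Sun 1883:Mon 1884:Wed✓ …(4 more)… 1889:Tue✓ 1890:Wed✓ 1891:Thu✓ 1892:Sat 1893:Sun 1894:Mon 1895:Tue✓ 1896:Thu✓ 1897:Fri 1898:Sat 1899:Sun 1900:Mon 1901:Tue✓ 1902:Wed✓ 1903:Thu✓
Years with five Thursdays: 1872, 1873, 1874, 1878, 1879, 1884, 1885, 1889, 1890, 1891, 1895, 1896, 1901, 1902, 1903 → 15.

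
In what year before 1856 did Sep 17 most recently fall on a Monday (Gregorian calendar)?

1855

From one year to the next, a fixed date's weekday advances by 1, or by 2 when a Feb 29 lies between the two dates.
1856: September 17 is Wednesday.
1855: Monday (−2)
Sep 17 falls on a Monday in 1855.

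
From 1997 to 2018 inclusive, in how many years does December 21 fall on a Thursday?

3

Track December 21's weekday year by year (advancing +1, or +2 across a Feb 29):
  1997: Sun  1998: Mon (+1)  1999: Tue (+1)  2000: Thu (+2) ✓  2001: Fri (+1)
  2002: Sat (+1)  2003: Sun (+1)  2004: Tue (+2)  2005: Wed (+1)  2006: Thu (+1) ✓
  2007: Fri (+1)  2008: Sun (+2)  2009: Mon (+1)  2010: Tue (+1)  2011: Wed (+1)
  2012: Fri (+2)  2013: Sat (+1)  2014: Sun (+1)  2015: Mon (+1)  2016: Wed (+2)
  2017: Thu (+1) ✓  2018: Fri (+1)
Thursday years: 2000, 2006, 2017 — 3 in total.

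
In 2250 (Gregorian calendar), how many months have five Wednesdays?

4

A month of length L has five Wednesdays iff its first Wednesday is on day ≤ L−28 (so day 1–3 in a 31-day month, 1–2 in a 30-day month, day 1 in a leap February).
Checking each month of 2250: Jan starts Tue (31d) ✓; Feb starts Fri (28d); Mar starts Fri (31d); Apr starts Mon (30d); May starts Wed (31d) ✓; Jun starts Sat (30d); Jul starts Mon (31d) ✓; Aug starts Thu (31d); Sep starts Sun (30d); Oct starts Tue (31d) ✓; Nov starts Fri (30d); Dec starts Sun (31d).
Five-Wednesday months: January, May, July, October → 4.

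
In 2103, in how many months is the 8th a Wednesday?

1

Check the 8th of each month of 2103: Jan 8: Mon, Feb 8: Thu, Mar 8: Thu, Apr 8: Sun, May 8: Tue, Jun 8: Fri, Jul 8: Sun, Aug 8: Wed, Sep 8: Sat, Oct 8: Mon, Nov 8: Thu, Dec 8: Sat.
Wednesday occurs in August — 1 month.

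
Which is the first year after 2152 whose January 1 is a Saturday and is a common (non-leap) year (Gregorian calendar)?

2157

Jan 1 advances by 2 weekdays after a leap year and by 1 after a common year.
2152: Jan 1 is Saturday (leap).
2153: Monday
2154: Tuesday
2155: Wednesday
2156: Thursday (leap)
2157: Saturday
2157 begins on a Saturday and is a common year.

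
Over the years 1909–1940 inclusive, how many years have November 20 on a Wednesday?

Track November 20's weekday year by year (advancing +1, or +2 across a Feb 29):
  1909: Sat  1910: Sun (+1)  1911: Mon (+1)  1912: Wed (+2) ✓  1913: Thu (+1)
  1914: Fri (+1)  1915: Sat (+1)  1916: Mon (+2)  1917: Tue (+1)  1918: Wed (+1) ✓
  1919: Thu (+1)  1920: Sat (+2)  1921: Sun (+1)  1922: Mon (+1)  … (4 more years) …
  1927: Sun (+1)  1928: Tue (+2)  1929: Wed (+1) ✓  1930: Thu (+1)  1931: Fri (+1)
  1932: Sun (+2)  1933: Mon (+1)  1934: Tue (+1)  1935: Wed (+1) ✓  1936: Fri (+2)
  1937: Sat (+1)  1938: Sun (+1)  1939: Mon (+1)  1940: Wed (+2) ✓
Wednesday years: 1912, 1918, 1929, 1935, 1940 — 5 in total.

5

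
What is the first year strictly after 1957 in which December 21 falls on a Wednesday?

From one year to the next, a fixed date's weekday advances by 1, or by 2 when a Feb 29 lies between the two dates.
1957: December 21 is Saturday.
1958: Sunday (+1)
1959: Monday (+1)
1960: Wednesday (+2)
December 21 falls on a Wednesday in 1960.

1960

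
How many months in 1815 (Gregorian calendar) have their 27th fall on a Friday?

2

Check the 27th of each month of 1815: Jan 27: Fri, Feb 27: Mon, Mar 27: Mon, Apr 27: Thu, May 27: Sat, Jun 27: Tue, Jul 27: Thu, Aug 27: Sun, Sep 27: Wed, Oct 27: Fri, Nov 27: Mon, Dec 27: Wed.
Friday occurs in January, October — 2 months.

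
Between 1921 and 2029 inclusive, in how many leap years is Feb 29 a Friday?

Leap years in 1921–2029: 27 of them.
Feb 29 weekday advances by 5 (mod 7) from one leap year to the next four years later (or differs when a century non-leap intervenes).
Leap-day weekdays: 1924:Fri✓ 1928:Wed 1932:Mon 1936:Sat 1940:Thu 1944:Tue 1948:Sun 1952:Fri✓ 1956:Wed 1960:Mon 1964:Sat 1968:Thu 1972:Tue 1976:Sun 1980:Fri✓ 1984:Wed 1988:Mon 1992:Sat 1996:Thu 2000:Tue 2004:Sun 2008:Fri✓ 2012:Wed 2016:Mon 2020:Sat 2024:Thu 2028:Tue
Friday: 1924, 1952, 1980, 2008 → 4.

4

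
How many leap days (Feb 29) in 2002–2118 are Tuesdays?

Leap years in 2002–2118: 28 of them.
Feb 29 weekday advances by 5 (mod 7) from one leap year to the next four years later (or differs when a century non-leap intervenes).
Leap-day weekdays: 2004:Sun 2008:Fri 2012:Wed 2016:Mon 2020:Sat 2024:Thu 2028:Tue✓ 2032:Sun 2036:Fri 2040:Wed 2044:Mon 2048:Sat 2052:Thu 2056:Tue✓ 2060:Sun 2064:Fri 2068:Wed 2072:Mon 2076:Sat 2080:Thu 2084:Tue✓ 2088:Sun 2092:Fri 2096:Wed 2104:Fri 2108:Wed 2112:Mon 2116:Sat
Tuesday: 2028, 2056, 2084 → 3.

3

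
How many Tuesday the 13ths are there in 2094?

Check the 13th of each month of 2094: Jan 13: Wed, Feb 13: Sat, Mar 13: Sat, Apr 13: Tue, May 13: Thu, Jun 13: Sun, Jul 13: Tue, Aug 13: Fri, Sep 13: Mon, Oct 13: Wed, Nov 13: Sat, Dec 13: Mon.
Tuesday occurs in April, July — 2 months.

2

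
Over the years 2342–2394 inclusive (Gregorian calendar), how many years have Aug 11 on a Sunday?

7

Track Aug 11's weekday year by year (advancing +1, or +2 across a Feb 29):
  2342: Tue  2343: Wed (+1)  2344: Fri (+2)  2345: Sat (+1)  2346: Sun (+1) ✓
  2347: Mon (+1)  2348: Wed (+2)  2349: Thu (+1)  2350: Fri (+1)  2351: Sat (+1)
  2352: Mon (+2)  2353: Tue (+1)  2354: Wed (+1)  2355: Thu (+1)  … (25 more years) …
  2381: Tue (+1)  2382: Wed (+1)  2383: Thu (+1)  2384: Sat (+2)  2385: Sun (+1) ✓
  2386: Mon (+1)  2387: Tue (+1)  2388: Thu (+2)  2389: Fri (+1)  2390: Sat (+1)
  2391: Sun (+1) ✓  2392: Tue (+2)  2393: Wed (+1)  2394: Thu (+1)
Sunday years: 2346, 2357, 2363, 2368, 2374, 2385, 2391 — 7 in total.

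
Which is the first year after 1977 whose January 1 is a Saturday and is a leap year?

2000

Jan 1 advances by 2 weekdays after a leap year and by 1 after a common year.
1977: Jan 1 is Saturday.
1978: Sunday
1979: Monday
1980: Tuesday (leap)
1981: Thursday
1982: Friday
1983: Saturday
1984: Sunday (leap)
1985: Tuesday
1986: Wednesday
1987: Thursday
1988: Friday (leap)
1989: Sunday
1990: Monday
1991: Tuesday
1992: Wednesday (leap)
1993: Friday
1994: Saturday
1995: Sunday
1996: Monday (leap)
1997: Wednesday
1998: Thursday
1999: Friday
2000: Saturday (leap)
2000 begins on a Saturday and is a leap year.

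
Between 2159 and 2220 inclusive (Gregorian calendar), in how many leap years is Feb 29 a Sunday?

1

Leap years in 2159–2220: 15 of them.
Feb 29 weekday advances by 5 (mod 7) from one leap year to the next four years later (or differs when a century non-leap intervenes).
Leap-day weekdays: 2160:Fri 2164:Wed 2168:Mon 2172:Sat 2176:Thu 2180:Tue 2184:Sun✓ 2188:Fri 2192:Wed 2196:Mon 2204:Wed 2208:Mon 2212:Sat 2216:Thu 2220:Tue
Sunday: 2184 → 1.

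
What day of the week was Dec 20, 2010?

January 1, 2010 is a Friday.
December 20 is day 354 of the year, i.e. 353 days after Jan 1.
353 mod 7 = 3, so advance 3 weekdays from Friday: Monday.

Monday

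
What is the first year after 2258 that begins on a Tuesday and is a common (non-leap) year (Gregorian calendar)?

2261

Jan 1 advances by 2 weekdays after a leap year and by 1 after a common year.
2258: Jan 1 is Friday.
2259: Saturday
2260: Sunday (leap)
2261: Tuesday
2261 begins on a Tuesday and is a common year.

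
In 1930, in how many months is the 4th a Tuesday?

3

Check the 4th of each month of 1930: Jan 4: Sat, Feb 4: Tue, Mar 4: Tue, Apr 4: Fri, May 4: Sun, Jun 4: Wed, Jul 4: Fri, Aug 4: Mon, Sep 4: Thu, Oct 4: Sat, Nov 4: Tue, Dec 4: Thu.
Tuesday occurs in February, March, November — 3 months.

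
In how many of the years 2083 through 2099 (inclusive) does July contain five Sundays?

July has 31 days; it has five Sundays when Sunday falls among the first (month-length − 28) days — i.e. when July 1 is one of Sunday/Saturday/Friday.
July 1 by year: 2083:Thu 2084:Sat✓ 2085:Sun✓ 2086:Mon 2087:Tue 2088:Thu 2089:Fri✓ 2090:Sat✓ 2091:Sun✓ 2092:Tue 2093:Wed 2094:Thu 2095:Fri✓ 2096:Sun✓ 2097:Mon 2098:Tue 2099:Wed
Years with five Sundays: 2084, 2085, 2089, 2090, 2091, 2095, 2096 → 7.

7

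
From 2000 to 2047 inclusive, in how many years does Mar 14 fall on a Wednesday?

8

Track Mar 14's weekday year by year (advancing +1, or +2 across a Feb 29):
  2000: Tue  2001: Wed (+1) ✓  2002: Thu (+1)  2003: Fri (+1)  2004: Sun (+2)
  2005: Mon (+1)  2006: Tue (+1)  2007: Wed (+1) ✓  2008: Fri (+2)  2009: Sat (+1)
  2010: Sun (+1)  2011: Mon (+1)  2012: Wed (+2) ✓  2013: Thu (+1)  … (20 more years) …
  2034: Tue (+1)  2035: Wed (+1) ✓  2036: Fri (+2)  2037: Sat (+1)  2038: Sun (+1)
  2039: Mon (+1)  2040: Wed (+2) ✓  2041: Thu (+1)  2042: Fri (+1)  2043: Sat (+1)
  2044: Mon (+2)  2045: Tue (+1)  2046: Wed (+1) ✓  2047: Thu (+1)
Wednesday years: 2001, 2007, 2012, 2018, 2029, 2035, 2040, 2046 — 8 in total.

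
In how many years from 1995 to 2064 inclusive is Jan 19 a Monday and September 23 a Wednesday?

7

Check each year's weekday for Jan 19 and September 23:
  1995: Thu/Sat  1996: Fri/Mon  1997: Sun/Tue  1998: Mon/Wed ✓  1999: Tue/Thu  2000: Wed/Sat  2001: Fri/Sun  2002: Sat/Mon  2003: Sun/Tue  2004: Mon/Thu  2005: Wed/Fri  2006: Thu/Sat  2007: Fri/Sun  2008: Sat/Tue  …(42 more)…  2051: Thu/Sat  2052: Fri/Mon  2053: Sun/Tue  2054: Mon/Wed ✓  2055: Tue/Thu  2056: Wed/Sat  2057: Fri/Sun  2058: Sat/Mon  2059: Sun/Tue  2060: Mon/Thu  2061: Wed/Fri  2062: Thu/Sat  2063: Fri/Sun  2064: Sat/Tue
Both conditions hold in: 1998, 2009, 2015, 2026, 2037, 2043, 2054 — 7.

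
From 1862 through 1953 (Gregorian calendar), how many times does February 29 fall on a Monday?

4

Leap years in 1862–1953: 22 of them.
Feb 29 weekday advances by 5 (mod 7) from one leap year to the next four years later (or differs when a century non-leap intervenes).
Leap-day weekdays: 1864:Mon✓ 1868:Sat 1872:Thu 1876:Tue 1880:Sun 1884:Fri 1888:Wed 1892:Mon✓ 1896:Sat 1904:Mon✓ 1908:Sat 1912:Thu 1916:Tue 1920:Sun 1924:Fri 1928:Wed 1932:Mon✓ 1936:Sat 1940:Thu 1944:Tue 1948:Sun 1952:Fri
Monday: 1864, 1892, 1904, 1932 → 4.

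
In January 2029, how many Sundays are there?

4

January 2029 has 31 days and begins on Monday.
The first Sunday is January 7.
Sundays fall on 7, 14, 21, 28 — that's 4.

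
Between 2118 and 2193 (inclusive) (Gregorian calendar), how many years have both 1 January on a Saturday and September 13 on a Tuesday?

Check each year's weekday for 1 January and September 13:
  2118: Sat/Tue ✓  2119: Sun/Wed  2120: Mon/Fri  2121: Wed/Sat  2122: Thu/Sun  2123: Fri/Mon  2124: Sat/Wed  2125: Mon/Thu  2126: Tue/Fri  2127: Wed/Sat  2128: Thu/Mon  2129: Sat/Tue ✓  2130: Sun/Wed  2131: Mon/Thu  …(48 more)…  2180: Sat/Wed  2181: Mon/Thu  2182: Tue/Fri  2183: Wed/Sat  2184: Thu/Mon  2185: Sat/Tue ✓  2186: Sun/Wed  2187: Mon/Thu  2188: Tue/Sat  2189: Thu/Sun  2190: Fri/Mon  2191: Sat/Tue ✓  2192: Sun/Thu  2193: Tue/Fri
Both conditions hold in: 2118, 2129, 2135, 2146, 2157, 2163, 2174, 2185, 2191 — 9.

9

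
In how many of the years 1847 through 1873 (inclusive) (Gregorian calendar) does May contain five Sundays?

11

May has 31 days; it has five Sundays when Sunday falls among the first (month-length − 28) days — i.e. when May 1 is one of Sunday/Saturday/Friday.
May 1 by year: 1847:Sat✓ 1848:Mon 1849:Tue 1850:Wed 1851:Thu 1852:Sat✓ 1853:Sun✓ 1854:Mon 1855:Tue 1856:Thu 1857:Fri✓ 1858:Sat✓ 1859:Sun✓ 1860:Tue 1861:Wed 1862:Thu 1863:Fri✓ 1864:Sun✓ 1865:Mon 1866:Tue 1867:Wed 1868:Fri✓ 1869:Sat✓ 1870:Sun✓ 1871:Mon 1872:Wed 1873:Thu
Years with five Sundays: 1847, 1852, 1853, 1857, 1858, 1859, 1863, 1864, 1868, 1869, 1870 → 11.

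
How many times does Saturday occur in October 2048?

October 2048 has 31 days and begins on Thursday.
The first Saturday is October 3.
Saturdays fall on 3, 10, 17, 24, 31 — that's 5.

5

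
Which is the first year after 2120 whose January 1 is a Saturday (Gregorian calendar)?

2124

Jan 1 advances by 2 weekdays after a leap year and by 1 after a common year.
2120: Jan 1 is Monday (leap).
2121: Wednesday
2122: Thursday
2123: Friday
2124: Saturday (leap)
2124 begins on a Saturday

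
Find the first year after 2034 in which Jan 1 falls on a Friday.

Jan 1 advances by 2 weekdays after a leap year and by 1 after a common year.
2034: Jan 1 is Sunday.
2035: Monday
2036: Tuesday (leap)
2037: Thursday
2038: Friday
2038 begins on a Friday

2038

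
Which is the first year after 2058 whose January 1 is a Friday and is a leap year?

Jan 1 advances by 2 weekdays after a leap year and by 1 after a common year.
2058: Jan 1 is Tuesday.
2059: Wednesday
2060: Thursday (leap)
2061: Saturday
2062: Sunday
2063: Monday
2064: Tuesday (leap)
2065: Thursday
2066: Friday
2067: Saturday
2068: Sunday (leap)
2069: Tuesday
2070: Wednesday
2071: Thursday
2072: Friday (leap)
2072 begins on a Friday and is a leap year.

2072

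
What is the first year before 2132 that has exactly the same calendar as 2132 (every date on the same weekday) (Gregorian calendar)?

Two years share a calendar iff Jan 1 falls on the same weekday and both are leap or both are common. 2132: Jan 1 is Tuesday, leap year.
2131: Jan 1 Monday, common
2130: Jan 1 Sunday, common
2129: Jan 1 Saturday, common
2128: Jan 1 Thursday, leap
2127: Jan 1 Wednesday, common
2126: Jan 1 Tuesday, common
2125: Jan 1 Monday, common
2124: Jan 1 Saturday, leap
2123: Jan 1 Friday, common
2122: Jan 1 Thursday, common
2121: Jan 1 Wednesday, common
2120: Jan 1 Monday, leap
2119: Jan 1 Sunday, common
2118: Jan 1 Saturday, common
2117: Jan 1 Friday, common
2116: Jan 1 Wednesday, leap
2115: Jan 1 Tuesday, common
2114: Jan 1 Monday, common
2113: Jan 1 Sunday, common
2112: Jan 1 Friday, leap
2111: Jan 1 Thursday, common
2110: Jan 1 Wednesday, common
2109: Jan 1 Tuesday, common
2108: Jan 1 Sunday, leap
2107: Jan 1 Saturday, common
2106: Jan 1 Friday, common
2105: Jan 1 Thursday, common
2104: Jan 1 Tuesday, leap
2104 matches on both conditions.

2104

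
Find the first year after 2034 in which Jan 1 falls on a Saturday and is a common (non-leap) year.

Jan 1 advances by 2 weekdays after a leap year and by 1 after a common year.
2034: Jan 1 is Sunday.
2035: Monday
2036: Tuesday (leap)
2037: Thursday
2038: Friday
2039: Saturday
2039 begins on a Saturday and is a common year.

2039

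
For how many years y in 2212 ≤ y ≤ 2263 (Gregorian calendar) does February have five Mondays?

1

February has 28 days (29 in leap years); it has five Mondays when Monday falls among the first (month-length − 28) days — i.e. when February 1 is Monday in a leap year (never in a common year).
February 1 by year: 2212:Sat 2213:Mon 2214:Tue 2215:Wed 2216:Thu 2217:Sat 2218:Sun 2219:Mon 2220:Tue 2221:Thu 2222:Fri 2223:Sat 2224:Sun 2225:Tue 2226:Wed …(22 more)… 2249:Thu 2250:Fri 2251:Sat 2252:Sun 2253:Tue 2254:Wed 2255:Thu 2256:Fri 2257:Sun 2258:Mon 2259:Tue 2260:Wed 2261:Fri 2262:Sat 2263:Sun
Years with five Mondays: 2236 → 1.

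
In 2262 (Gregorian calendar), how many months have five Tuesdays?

4

A month of length L has five Tuesdays iff its first Tuesday is on day ≤ L−28 (so day 1–3 in a 31-day month, 1–2 in a 30-day month, day 1 in a leap February).
Checking each month of 2262: Jan starts Wed (31d); Feb starts Sat (28d); Mar starts Sat (31d); Apr starts Tue (30d) ✓; May starts Thu (31d); Jun starts Sun (30d); Jul starts Tue (31d) ✓; Aug starts Fri (31d); Sep starts Mon (30d) ✓; Oct starts Wed (31d); Nov starts Sat (30d); Dec starts Mon (31d) ✓.
Five-Tuesday months: April, July, September, December → 4.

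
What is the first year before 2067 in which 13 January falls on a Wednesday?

From one year to the next, a fixed date's weekday advances by 1, or by 2 when a Feb 29 lies between the two dates.
2067: January 13 is Thursday.
2066: Wednesday (−1)
13 January falls on a Wednesday in 2066.

2066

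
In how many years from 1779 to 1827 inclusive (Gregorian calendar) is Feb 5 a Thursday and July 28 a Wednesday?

2

Check each year's weekday for Feb 5 and July 28:
  1779: Fri/Wed  1780: Sat/Fri  1781: Mon/Sat  1782: Tue/Sun  1783: Wed/Mon  1784: Thu/Wed ✓  1785: Sat/Thu  1786: Sun/Fri  1787: Mon/Sat  1788: Tue/Mon  1789: Thu/Tue  1790: Fri/Wed  1791: Sat/Thu  1792: Sun/Sat  …(21 more)…  1814: Sat/Thu  1815: Sun/Fri  1816: Mon/Sun  1817: Wed/Mon  1818: Thu/Tue  1819: Fri/Wed  1820: Sat/Fri  1821: Mon/Sat  1822: Tue/Sun  1823: Wed/Mon  1824: Thu/Wed ✓  1825: Sat/Thu  1826: Sun/Fri  1827: Mon/Sat
Both conditions hold in: 1784, 1824 — 2.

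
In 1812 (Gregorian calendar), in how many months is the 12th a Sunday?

3

Check the 12th of each month of 1812: Jan 12: Sun, Feb 12: Wed, Mar 12: Thu, Apr 12: Sun, May 12: Tue, Jun 12: Fri, Jul 12: Sun, Aug 12: Wed, Sep 12: Sat, Oct 12: Mon, Nov 12: Thu, Dec 12: Sat.
Sunday occurs in January, April, July — 3 months.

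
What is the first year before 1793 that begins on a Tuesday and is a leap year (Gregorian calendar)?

1788

Jan 1 advances by 2 weekdays after a leap year and by 1 after a common year.
1793: Jan 1 is Tuesday.
1792: Sunday (leap)
1791: Saturday
1790: Friday
1789: Thursday
1788: Tuesday (leap)
1788 begins on a Tuesday and is a leap year.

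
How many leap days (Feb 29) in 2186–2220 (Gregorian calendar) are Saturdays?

Leap years in 2186–2220: 8 of them.
Feb 29 weekday advances by 5 (mod 7) from one leap year to the next four years later (or differs when a century non-leap intervenes).
Leap-day weekdays: 2188:Fri 2192:Wed 2196:Mon 2204:Wed 2208:Mon 2212:Sat✓ 2216:Thu 2220:Tue
Saturday: 2212 → 1.

1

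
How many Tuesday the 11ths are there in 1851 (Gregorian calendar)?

Check the 11th of each month of 1851: Jan 11: Sat, Feb 11: Tue, Mar 11: Tue, Apr 11: Fri, May 11: Sun, Jun 11: Wed, Jul 11: Fri, Aug 11: Mon, Sep 11: Thu, Oct 11: Sat, Nov 11: Tue, Dec 11: Thu.
Tuesday occurs in February, March, November — 3 months.

3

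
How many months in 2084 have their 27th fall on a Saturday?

Check the 27th of each month of 2084: Jan 27: Thu, Feb 27: Sun, Mar 27: Mon, Apr 27: Thu, May 27: Sat, Jun 27: Tue, Jul 27: Thu, Aug 27: Sun, Sep 27: Wed, Oct 27: Fri, Nov 27: Mon, Dec 27: Wed.
Saturday occurs in May — 1 month.

1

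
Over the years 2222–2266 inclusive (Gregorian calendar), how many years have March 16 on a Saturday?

Track March 16's weekday year by year (advancing +1, or +2 across a Feb 29):
  2222: Sat ✓  2223: Sun (+1)  2224: Tue (+2)  2225: Wed (+1)  2226: Thu (+1)
  2227: Fri (+1)  2228: Sun (+2)  2229: Mon (+1)  2230: Tue (+1)  2231: Wed (+1)
  2232: Fri (+2)  2233: Sat (+1) ✓  2234: Sun (+1)  2235: Mon (+1)  … (17 more years) …
  2253: Wed (+1)  2254: Thu (+1)  2255: Fri (+1)  2256: Sun (+2)  2257: Mon (+1)
  2258: Tue (+1)  2259: Wed (+1)  2260: Fri (+2)  2261: Sat (+1) ✓  2262: Sun (+1)
  2263: Mon (+1)  2264: Wed (+2)  2265: Thu (+1)  2266: Fri (+1)
Saturday years: 2222, 2233, 2239, 2244, 2250, 2261 — 6 in total.

6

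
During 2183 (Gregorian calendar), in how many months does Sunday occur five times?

A month of length L has five Sundays iff its first Sunday is on day ≤ L−28 (so day 1–3 in a 31-day month, 1–2 in a 30-day month, day 1 in a leap February).
Checking each month of 2183: Jan starts Wed (31d); Feb starts Sat (28d); Mar starts Sat (31d) ✓; Apr starts Tue (30d); May starts Thu (31d); Jun starts Sun (30d) ✓; Jul starts Tue (31d); Aug starts Fri (31d) ✓; Sep starts Mon (30d); Oct starts Wed (31d); Nov starts Sat (30d) ✓; Dec starts Mon (31d).
Five-Sunday months: March, June, August, November → 4.

4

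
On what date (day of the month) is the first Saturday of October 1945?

6

October 1, 1945 is a Monday, so the first Saturday is the 6th.
The first Saturday is 6 + 0 = 6.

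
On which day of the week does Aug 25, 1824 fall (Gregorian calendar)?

Wednesday

January 1, 1824 is a Thursday.
August 25 is day 238 of the year, i.e. 237 days after Jan 1.
237 mod 7 = 6, so advance 6 weekdays from Thursday: Wednesday.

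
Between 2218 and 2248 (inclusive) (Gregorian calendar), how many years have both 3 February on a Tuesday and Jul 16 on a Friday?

1

Check each year's weekday for 3 February and Jul 16:
  2218: Tue/Thu  2219: Wed/Fri  2220: Thu/Sun  2221: Sat/Mon  2222: Sun/Tue  2223: Mon/Wed  2224: Tue/Fri ✓  2225: Thu/Sat  2226: Fri/Sun  2227: Sat/Mon  2228: Sun/Wed  2229: Tue/Thu  2230: Wed/Fri  2231: Thu/Sat  …(3 more)…  2235: Tue/Thu  2236: Wed/Sat  2237: Fri/Sun  2238: Sat/Mon  2239: Sun/Tue  2240: Mon/Thu  2241: Wed/Fri  2242: Thu/Sat  2243: Fri/Sun  2244: Sat/Tue  2245: Mon/Wed  2246: Tue/Thu  2247: Wed/Fri  2248: Thu/Sun
Both conditions hold in: 2224 — 1.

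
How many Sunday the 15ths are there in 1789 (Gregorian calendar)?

Check the 15th of each month of 1789: Jan 15: Thu, Feb 15: Sun, Mar 15: Sun, Apr 15: Wed, May 15: Fri, Jun 15: Mon, Jul 15: Wed, Aug 15: Sat, Sep 15: Tue, Oct 15: Thu, Nov 15: Sun, Dec 15: Tue.
Sunday occurs in February, March, November — 3 months.

3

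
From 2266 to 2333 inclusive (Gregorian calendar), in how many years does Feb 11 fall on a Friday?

9

Track Feb 11's weekday year by year (advancing +1, or +2 across a Feb 29):
  2266: Sun  2267: Mon (+1)  2268: Tue (+1)  2269: Thu (+2)  2270: Fri (+1) ✓
  2271: Sat (+1)  2272: Sun (+1)  2273: Tue (+2)  2274: Wed (+1)  2275: Thu (+1)
  2276: Fri (+1) ✓  2277: Sun (+2)  2278: Mon (+1)  2279: Tue (+1)  … (40 more years) …
  2320: Wed (+1)  2321: Fri (+2) ✓  2322: Sat (+1)  2323: Sun (+1)  2324: Mon (+1)
  2325: Wed (+2)  2326: Thu (+1)  2327: Fri (+1) ✓  2328: Sat (+1)  2329: Mon (+2)
  2330: Tue (+1)  2331: Wed (+1)  2332: Thu (+1)  2333: Sat (+2)
Friday years: 2270, 2276, 2281, 2287, 2298, 2310, 2316, 2321, 2327 — 9 in total.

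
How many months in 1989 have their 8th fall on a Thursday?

Check the 8th of each month of 1989: Jan 8: Sun, Feb 8: Wed, Mar 8: Wed, Apr 8: Sat, May 8: Mon, Jun 8: Thu, Jul 8: Sat, Aug 8: Tue, Sep 8: Fri, Oct 8: Sun, Nov 8: Wed, Dec 8: Fri.
Thursday occurs in June — 1 month.

1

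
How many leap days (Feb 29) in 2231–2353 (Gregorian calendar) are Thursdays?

Leap years in 2231–2353: 30 of them.
Feb 29 weekday advances by 5 (mod 7) from one leap year to the next four years later (or differs when a century non-leap intervenes).
Leap-day weekdays: 2232:Wed 2236:Mon 2240:Sat 2244:Thu✓ 2248:Tue 2252:Sun 2256:Fri 2260:Wed 2264:Mon 2268:Sat 2272:Thu✓ 2276:Tue 2280:Sun …(4 more)… 2304:Mon 2308:Sat 2312:Thu✓ 2316:Tue 2320:Sun 2324:Fri 2328:Wed 2332:Mon 2336:Sat 2340:Thu✓ 2344:Tue 2348:Sun 2352:Fri
Thursday: 2244, 2272, 2312, 2340 → 4.

4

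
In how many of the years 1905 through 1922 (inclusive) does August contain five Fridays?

August has 31 days; it has five Fridays when Friday falls among the first (month-length − 28) days — i.e. when August 1 is one of Friday/Thursday/Wednesday.
August 1 by year: 1905:Tue 1906:Wed✓ 1907:Thu✓ 1908:Sat 1909:Sun 1910:Mon 1911:Tue 1912:Thu✓ 1913:Fri✓ 1914:Sat 1915:Sun 1916:Tue 1917:Wed✓ 1918:Thu✓ 1919:Fri✓ 1920:Sun 1921:Mon 1922:Tue
Years with five Fridays: 1906, 1907, 1912, 1913, 1917, 1918, 1919 → 7.

7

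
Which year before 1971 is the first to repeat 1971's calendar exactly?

Two years share a calendar iff Jan 1 falls on the same weekday and both are leap or both are common. 1971: Jan 1 is Friday, common year.
1970: Jan 1 Thursday, common
1969: Jan 1 Wednesday, common
1968: Jan 1 Monday, leap
1967: Jan 1 Sunday, common
1966: Jan 1 Saturday, common
1965: Jan 1 Friday, common
1965 matches on both conditions.

1965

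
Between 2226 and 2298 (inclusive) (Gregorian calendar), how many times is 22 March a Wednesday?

10

Track 22 March's weekday year by year (advancing +1, or +2 across a Feb 29):
  2226: Wed ✓  2227: Thu (+1)  2228: Sat (+2)  2229: Sun (+1)  2230: Mon (+1)
  2231: Tue (+1)  2232: Thu (+2)  2233: Fri (+1)  2234: Sat (+1)  2235: Sun (+1)
  2236: Tue (+2)  2237: Wed (+1) ✓  2238: Thu (+1)  2239: Fri (+1)  … (45 more years) …
  2285: Sun (+1)  2286: Mon (+1)  2287: Tue (+1)  2288: Thu (+2)  2289: Fri (+1)
  2290: Sat (+1)  2291: Sun (+1)  2292: Tue (+2)  2293: Wed (+1) ✓  2294: Thu (+1)
  2295: Fri (+1)  2296: Sun (+2)  2297: Mon (+1)  2298: Tue (+1)
Wednesday years: 2226, 2237, 2243, 2248, 2254, 2265, 2271, 2276, 2282, 2293 — 10 in total.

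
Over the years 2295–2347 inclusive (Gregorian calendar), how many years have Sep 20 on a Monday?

Track Sep 20's weekday year by year (advancing +1, or +2 across a Feb 29):
  2295: Fri  2296: Sun (+2)  2297: Mon (+1) ✓  2298: Tue (+1)  2299: Wed (+1)
  2300: Thu (+1)  2301: Fri (+1)  2302: Sat (+1)  2303: Sun (+1)  2304: Tue (+2)
  2305: Wed (+1)  2306: Thu (+1)  2307: Fri (+1)  2308: Sun (+2)  … (25 more years) …
  2334: Thu (+1)  2335: Fri (+1)  2336: Sun (+2)  2337: Mon (+1) ✓  2338: Tue (+1)
  2339: Wed (+1)  2340: Fri (+2)  2341: Sat (+1)  2342: Sun (+1)  2343: Mon (+1) ✓
  2344: Wed (+2)  2345: Thu (+1)  2346: Fri (+1)  2347: Sat (+1)
Monday years: 2297, 2309, 2315, 2320, 2326, 2337, 2343 — 7 in total.

7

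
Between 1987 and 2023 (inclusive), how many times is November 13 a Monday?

Track November 13's weekday year by year (advancing +1, or +2 across a Feb 29):
  1987: Fri  1988: Sun (+2)  1989: Mon (+1) ✓  1990: Tue (+1)  1991: Wed (+1)
  1992: Fri (+2)  1993: Sat (+1)  1994: Sun (+1)  1995: Mon (+1) ✓  1996: Wed (+2)
  1997: Thu (+1)  1998: Fri (+1)  1999: Sat (+1)  2000: Mon (+2) ✓  … (9 more years) …
  2010: Sat (+1)  2011: Sun (+1)  2012: Tue (+2)  2013: Wed (+1)  2014: Thu (+1)
  2015: Fri (+1)  2016: Sun (+2)  2017: Mon (+1) ✓  2018: Tue (+1)  2019: Wed (+1)
  2020: Fri (+2)  2021: Sat (+1)  2022: Sun (+1)  2023: Mon (+1) ✓
Monday years: 1989, 1995, 2000, 2006, 2017, 2023 — 6 in total.

6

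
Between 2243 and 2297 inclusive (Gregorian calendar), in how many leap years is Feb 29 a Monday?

Leap years in 2243–2297: 14 of them.
Feb 29 weekday advances by 5 (mod 7) from one leap year to the next four years later (or differs when a century non-leap intervenes).
Leap-day weekdays: 2244:Thu 2248:Tue 2252:Sun 2256:Fri 2260:Wed 2264:Mon✓ 2268:Sat 2272:Thu 2276:Tue 2280:Sun 2284:Fri 2288:Wed 2292:Mon✓ 2296:Sat
Monday: 2264, 2292 → 2.

2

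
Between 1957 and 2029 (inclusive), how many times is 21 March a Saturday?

11

Track 21 March's weekday year by year (advancing +1, or +2 across a Feb 29):
  1957: Thu  1958: Fri (+1)  1959: Sat (+1) ✓  1960: Mon (+2)  1961: Tue (+1)
  1962: Wed (+1)  1963: Thu (+1)  1964: Sat (+2) ✓  1965: Sun (+1)  1966: Mon (+1)
  1967: Tue (+1)  1968: Thu (+2)  1969: Fri (+1)  1970: Sat (+1) ✓  … (45 more years) …
  2016: Mon (+2)  2017: Tue (+1)  2018: Wed (+1)  2019: Thu (+1)  2020: Sat (+2) ✓
  2021: Sun (+1)  2022: Mon (+1)  2023: Tue (+1)  2024: Thu (+2)  2025: Fri (+1)
  2026: Sat (+1) ✓  2027: Sun (+1)  2028: Tue (+2)  2029: Wed (+1)
Saturday years: 1959, 1964, 1970, 1981, 1987, 1992, 1998, 2009, 2015, 2020, 2026 — 11 in total.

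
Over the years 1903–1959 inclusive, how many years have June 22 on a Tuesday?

Track June 22's weekday year by year (advancing +1, or +2 across a Feb 29):
  1903: Mon  1904: Wed (+2)  1905: Thu (+1)  1906: Fri (+1)  1907: Sat (+1)
  1908: Mon (+2)  1909: Tue (+1) ✓  1910: Wed (+1)  1911: Thu (+1)  1912: Sat (+2)
  1913: Sun (+1)  1914: Mon (+1)  1915: Tue (+1) ✓  1916: Thu (+2)  … (29 more years) …
  1946: Sat (+1)  1947: Sun (+1)  1948: Tue (+2) ✓  1949: Wed (+1)  1950: Thu (+1)
  1951: Fri (+1)  1952: Sun (+2)  1953: Mon (+1)  1954: Tue (+1) ✓  1955: Wed (+1)
  1956: Fri (+2)  1957: Sat (+1)  1958: Sun (+1)  1959: Mon (+1)
Tuesday years: 1909, 1915, 1920, 1926, 1937, 1943, 1948, 1954 — 8 in total.

8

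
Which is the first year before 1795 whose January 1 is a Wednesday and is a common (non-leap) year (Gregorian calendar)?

Jan 1 advances by 2 weekdays after a leap year and by 1 after a common year.
1795: Jan 1 is Thursday.
1794: Wednesday
1794 begins on a Wednesday and is a common year.

1794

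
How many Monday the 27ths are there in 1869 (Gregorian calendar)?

2

Check the 27th of each month of 1869: Jan 27: Wed, Feb 27: Sat, Mar 27: Sat, Apr 27: Tue, May 27: Thu, Jun 27: Sun, Jul 27: Tue, Aug 27: Fri, Sep 27: Mon, Oct 27: Wed, Nov 27: Sat, Dec 27: Mon.
Monday occurs in September, December — 2 months.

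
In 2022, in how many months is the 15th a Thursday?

Check the 15th of each month of 2022: Jan 15: Sat, Feb 15: Tue, Mar 15: Tue, Apr 15: Fri, May 15: Sun, Jun 15: Wed, Jul 15: Fri, Aug 15: Mon, Sep 15: Thu, Oct 15: Sat, Nov 15: Tue, Dec 15: Thu.
Thursday occurs in September, December — 2 months.

2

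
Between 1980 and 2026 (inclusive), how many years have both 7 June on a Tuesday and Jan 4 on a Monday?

2

Check each year's weekday for 7 June and Jan 4:
  1980: Sat/Fri  1981: Sun/Sun  1982: Mon/Mon  1983: Tue/Tue  1984: Thu/Wed  1985: Fri/Fri  1986: Sat/Sat  1987: Sun/Sun  1988: Tue/Mon ✓  1989: Wed/Wed  1990: Thu/Thu  1991: Fri/Fri  1992: Sun/Sat  1993: Mon/Mon  …(19 more)…  2013: Fri/Fri  2014: Sat/Sat  2015: Sun/Sun  2016: Tue/Mon ✓  2017: Wed/Wed  2018: Thu/Thu  2019: Fri/Fri  2020: Sun/Sat  2021: Mon/Mon  2022: Tue/Tue  2023: Wed/Wed  2024: Fri/Thu  2025: Sat/Sat  2026: Sun/Sun
Both conditions hold in: 1988, 2016 — 2.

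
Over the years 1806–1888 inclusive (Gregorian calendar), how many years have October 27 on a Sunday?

Track October 27's weekday year by year (advancing +1, or +2 across a Feb 29):
  1806: Mon  1807: Tue (+1)  1808: Thu (+2)  1809: Fri (+1)  1810: Sat (+1)
  1811: Sun (+1) ✓  1812: Tue (+2)  1813: Wed (+1)  1814: Thu (+1)  1815: Fri (+1)
  1816: Sun (+2) ✓  1817: Mon (+1)  1818: Tue (+1)  1819: Wed (+1)  … (55 more years) …
  1875: Wed (+1)  1876: Fri (+2)  1877: Sat (+1)  1878: Sun (+1) ✓  1879: Mon (+1)
  1880: Wed (+2)  1881: Thu (+1)  1882: Fri (+1)  1883: Sat (+1)  1884: Mon (+2)
  1885: Tue (+1)  1886: Wed (+1)  1887: Thu (+1)  1888: Sat (+2)
Sunday years: 1811, 1816, 1822, 1833, 1839, 1844, 1850, 1861, 1867, 1872, 1878 — 11 in total.

11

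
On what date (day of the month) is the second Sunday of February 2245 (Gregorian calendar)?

February 1, 2245 is a Saturday, so the first Sunday is the 2nd.
The second Sunday is 2 + 7 = 9.

9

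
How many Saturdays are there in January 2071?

5

January 2071 has 31 days and begins on Thursday.
The first Saturday is January 3.
Saturdays fall on 3, 10, 17, 24, 31 — that's 5.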